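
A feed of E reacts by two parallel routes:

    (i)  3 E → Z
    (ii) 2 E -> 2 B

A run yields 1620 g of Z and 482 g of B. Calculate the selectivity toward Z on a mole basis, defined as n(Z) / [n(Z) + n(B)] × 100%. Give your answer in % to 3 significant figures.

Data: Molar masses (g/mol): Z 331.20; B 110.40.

n(Z) = 1620 / 331.20 = 4.891 mol
n(B) = 482 / 110.40 = 4.366 mol
selectivity = 4.891/(4.891+4.366) × 100 = 52.84 %

52.8 %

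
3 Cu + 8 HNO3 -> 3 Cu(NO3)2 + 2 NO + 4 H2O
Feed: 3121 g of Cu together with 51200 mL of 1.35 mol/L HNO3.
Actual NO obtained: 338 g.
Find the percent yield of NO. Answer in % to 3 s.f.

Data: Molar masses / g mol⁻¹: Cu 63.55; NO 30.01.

n(Cu) = 3121 / 63.55 = 49.11 mol
n(HNO3) = 1.35 × 51200/1000 = 69.12 mol
n/ν for Cu = 49.11/3 = 16.37
n/ν for HNO3 = 69.12/8 = 8.640
Smallest n/ν is HNO3 → limiting reagent.
theoretical n(NO) = (2/8) × 69.12 = 17.28 mol → 518.6 g
% yield = 338 / 518.6 × 100 = 65.18 %

65.2 %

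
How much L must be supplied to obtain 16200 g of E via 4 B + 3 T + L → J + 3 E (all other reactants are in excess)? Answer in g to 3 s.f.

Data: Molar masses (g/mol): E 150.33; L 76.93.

2760 g

n(E) = 16200 / 150.33 = 107.8 mol
n(L) = (1/3) × 107.8 = 35.93 mol
mass = 35.93 × 76.93 = 2764 g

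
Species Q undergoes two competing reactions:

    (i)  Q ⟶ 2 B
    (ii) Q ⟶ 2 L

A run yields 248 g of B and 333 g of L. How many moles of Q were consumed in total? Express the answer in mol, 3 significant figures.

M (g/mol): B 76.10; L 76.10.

n(B) = 248 / 76.10 = 3.259 mol
n(L) = 333 / 76.10 = 4.376 mol
n(Q) via (i) = (1/2)×3.259 = 1.630 mol
n(Q) via (ii) = (1/2)×4.376 = 2.188 mol
total n(Q) = 1.630 + 2.188 = 3.818 mol

3.82 mol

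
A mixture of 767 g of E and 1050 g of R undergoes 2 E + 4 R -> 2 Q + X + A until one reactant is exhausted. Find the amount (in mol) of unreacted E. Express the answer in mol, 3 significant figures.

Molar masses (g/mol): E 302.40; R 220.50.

0.155 mol

n(E) = 767.0 / 302.40 = 2.536 mol
n(R) = 1050 / 220.50 = 4.762 mol
n/ν for E = 2.536/2 = 1.268
n/ν for R = 4.762/4 = 1.191
Smallest n/ν is R → limiting reagent.
E consumed = (2/4) × 4.762 = 2.381 mol
E remaining = 2.536 − 2.381 = 0.1550 mol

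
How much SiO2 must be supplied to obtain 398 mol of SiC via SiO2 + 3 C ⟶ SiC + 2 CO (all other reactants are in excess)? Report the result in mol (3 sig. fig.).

n(SiC) = 398.0 mol
n(SiO2) = (1/1) × 398.0 = 398.0 mol

398 mol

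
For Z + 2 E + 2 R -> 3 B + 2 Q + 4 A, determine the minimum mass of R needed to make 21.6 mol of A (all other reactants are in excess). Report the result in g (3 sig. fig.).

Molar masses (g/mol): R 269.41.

2910 g

n(A) = 21.60 mol
n(R) = (2/4) × 21.60 = 10.80 mol
mass = 10.80 × 269.41 = 2910 g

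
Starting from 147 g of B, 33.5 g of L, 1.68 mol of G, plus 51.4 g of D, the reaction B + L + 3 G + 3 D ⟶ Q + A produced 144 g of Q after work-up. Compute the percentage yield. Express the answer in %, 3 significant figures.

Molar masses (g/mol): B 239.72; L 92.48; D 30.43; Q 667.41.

n(B) = 147.0 / 239.72 = 0.6132 mol
n(L) = 33.50 / 92.48 = 0.3622 mol
n(G) = 1.680 mol
n(D) = 51.40 / 30.43 = 1.689 mol
n/ν for B = 0.6132/1 = 0.6132
n/ν for L = 0.3622/1 = 0.3622
n/ν for G = 1.680/3 = 0.5600
n/ν for D = 1.689/3 = 0.5630
Smallest n/ν is L → limiting reagent.
theoretical n(Q) = (1/1) × 0.3622 = 0.3622 mol → 241.7 g
% yield = 144 / 241.7 × 100 = 59.58 %

59.6 %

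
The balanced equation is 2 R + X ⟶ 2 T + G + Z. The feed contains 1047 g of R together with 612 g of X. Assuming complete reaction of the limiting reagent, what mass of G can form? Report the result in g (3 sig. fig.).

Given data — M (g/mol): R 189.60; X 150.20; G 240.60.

n(R) = 1047 / 189.60 = 5.522 mol
n(X) = 612.0 / 150.20 = 4.075 mol
n/ν for R = 5.522/2 = 2.761
n/ν for X = 4.075/1 = 4.075
Smallest n/ν is R → limiting reagent.
n(G) = (1/2) × 5.522 = 2.761 mol
mass = 2.761 × 240.60 = 664.3 g

664 g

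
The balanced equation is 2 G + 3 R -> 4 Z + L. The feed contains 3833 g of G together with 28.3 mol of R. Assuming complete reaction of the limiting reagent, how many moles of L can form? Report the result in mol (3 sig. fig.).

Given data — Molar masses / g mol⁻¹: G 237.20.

8.08 mol

n(G) = 3833 / 237.20 = 16.16 mol
n(R) = 28.30 mol
n/ν → G: 8.080, R: 9.433; G is limiting.
n(L) = (1/2) × 16.16 = 8.080 mol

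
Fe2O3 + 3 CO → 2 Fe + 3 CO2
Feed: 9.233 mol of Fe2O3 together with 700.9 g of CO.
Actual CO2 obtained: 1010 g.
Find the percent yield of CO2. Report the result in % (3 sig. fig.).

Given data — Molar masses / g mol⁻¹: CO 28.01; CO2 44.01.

n(Fe2O3) = 9.233 mol
n(CO) = 700.9 / 28.01 = 25.02 mol
n/ν for Fe2O3 = 9.233/1 = 9.233
n/ν for CO = 25.02/3 = 8.340
Smallest n/ν is CO → limiting reagent.
theoretical n(CO2) = (3/3) × 25.02 = 25.02 mol → 1101 g
% yield = 1010 / 1101 × 100 = 91.73 %

91.7 %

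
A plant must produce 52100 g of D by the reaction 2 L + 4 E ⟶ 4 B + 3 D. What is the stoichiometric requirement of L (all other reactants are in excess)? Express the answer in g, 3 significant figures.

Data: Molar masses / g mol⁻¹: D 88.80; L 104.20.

n(D) = 52100 / 88.80 = 586.7 mol
n(L) = (2/3) × 586.7 = 391.1 mol
mass = 391.1 × 104.20 = 40750 g

40800 g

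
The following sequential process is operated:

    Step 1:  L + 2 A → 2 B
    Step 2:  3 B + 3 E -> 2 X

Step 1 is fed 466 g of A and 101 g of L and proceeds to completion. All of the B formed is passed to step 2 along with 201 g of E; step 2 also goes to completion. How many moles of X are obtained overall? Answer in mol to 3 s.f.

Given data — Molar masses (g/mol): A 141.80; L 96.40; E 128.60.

1.04 mol

Step 1:
n(A) = 466.0 / 141.80 = 3.286 mol
n(L) = 101.0 / 96.40 = 1.048 mol
n/ν for A = 3.286/2 = 1.643
n/ν for L = 1.048/1 = 1.048
Smallest n/ν is L → limiting reagent.
n(B) produced = (2/1) × 1.048 = 2.096 mol
Step 2:
n(B) available = 2.096 mol
n(E) = 201.0 / 128.60 = 1.563 mol
n/ν for B = 2.096/3 = 0.6987
n/ν for E = 1.563/3 = 0.5210
Smallest n/ν is E → limiting reagent.
n(X) = (2/3) × 1.563 = 1.042 mol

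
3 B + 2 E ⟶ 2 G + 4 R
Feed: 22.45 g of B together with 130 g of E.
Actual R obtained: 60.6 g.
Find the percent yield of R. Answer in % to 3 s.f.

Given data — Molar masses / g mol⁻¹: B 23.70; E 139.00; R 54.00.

88.9 %

n(B) = 22.45 / 23.70 = 0.9473 mol
n(E) = 130.0 / 139.00 = 0.9353 mol
n/ν for B = 0.9473/3 = 0.3158
n/ν for E = 0.9353/2 = 0.4677
Smallest n/ν is B → limiting reagent.
theoretical n(R) = (4/3) × 0.9473 = 1.263 mol → 68.20 g
% yield = 60.6 / 68.20 × 100 = 88.86 %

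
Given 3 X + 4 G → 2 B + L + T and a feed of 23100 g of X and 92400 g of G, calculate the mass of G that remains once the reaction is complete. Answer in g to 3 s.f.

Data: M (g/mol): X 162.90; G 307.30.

34300 g

n(X) = 23100 / 162.90 = 141.8 mol
n(G) = 92400 / 307.30 = 300.7 mol
n/ν for X = 141.8/3 = 47.27
n/ν for G = 300.7/4 = 75.18
Smallest n/ν is X → limiting reagent.
G consumed = (4/3) × 141.8 = 189.1 mol
G remaining = 300.7 − 189.1 = 111.6 mol
mass = 111.6 × 307.30 = 34290 g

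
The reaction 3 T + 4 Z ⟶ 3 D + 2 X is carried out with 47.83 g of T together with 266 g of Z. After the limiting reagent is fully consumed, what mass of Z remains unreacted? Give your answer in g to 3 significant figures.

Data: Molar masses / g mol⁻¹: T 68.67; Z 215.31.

66.0 g

n(T) = 47.83 / 68.67 = 0.6965 mol
n(Z) = 266.0 / 215.31 = 1.235 mol
n/ν → T: 0.2322, Z: 0.3088; T is limiting.
Z consumed = (4/3) × 0.6965 = 0.9287 mol
Z remaining = 1.235 − 0.9287 = 0.3063 mol
mass = 0.3063 × 215.31 = 65.95 g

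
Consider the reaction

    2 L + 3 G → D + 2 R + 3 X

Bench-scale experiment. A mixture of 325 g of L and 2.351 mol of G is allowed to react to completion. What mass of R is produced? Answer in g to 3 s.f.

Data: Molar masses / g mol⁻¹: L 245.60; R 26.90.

35.6 g

n(L) = 325.0 / 245.60 = 1.323 mol
n(G) = 2.351 mol
n/ν → L: 0.6615, G: 0.7837; L is limiting.
n(R) = (2/2) × 1.323 = 1.323 mol
mass = 1.323 × 26.90 = 35.59 g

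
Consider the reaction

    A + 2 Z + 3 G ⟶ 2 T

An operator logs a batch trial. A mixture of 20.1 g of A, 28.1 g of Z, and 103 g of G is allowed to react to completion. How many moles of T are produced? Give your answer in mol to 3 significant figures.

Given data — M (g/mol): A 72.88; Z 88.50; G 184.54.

n(A) = 20.10 / 72.88 = 0.2758 mol
n(Z) = 28.10 / 88.50 = 0.3175 mol
n(G) = 103.0 / 184.54 = 0.5581 mol
n/ν → A: 0.2758, Z: 0.1588, G: 0.1860; Z is limiting.
n(T) = (2/2) × 0.3175 = 0.3175 mol

0.318 mol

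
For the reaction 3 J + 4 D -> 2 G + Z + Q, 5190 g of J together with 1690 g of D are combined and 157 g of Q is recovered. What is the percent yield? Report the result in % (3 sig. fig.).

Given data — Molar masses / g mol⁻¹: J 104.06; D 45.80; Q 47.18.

36.1 %

n(J) = 5190 / 104.06 = 49.88 mol
n(D) = 1690 / 45.80 = 36.90 mol
n/ν for J = 49.88/3 = 16.63
n/ν for D = 36.90/4 = 9.225
Smallest n/ν is D → limiting reagent.
theoretical n(Q) = (1/4) × 36.90 = 9.225 mol → 435.2 g
% yield = 157 / 435.2 × 100 = 36.08 %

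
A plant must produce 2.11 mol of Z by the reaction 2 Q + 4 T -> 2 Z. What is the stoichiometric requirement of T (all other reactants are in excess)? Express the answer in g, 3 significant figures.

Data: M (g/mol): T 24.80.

105 g

n(Z) = 2.110 mol
n(T) = (4/2) × 2.110 = 4.220 mol
mass = 4.220 × 24.80 = 104.7 g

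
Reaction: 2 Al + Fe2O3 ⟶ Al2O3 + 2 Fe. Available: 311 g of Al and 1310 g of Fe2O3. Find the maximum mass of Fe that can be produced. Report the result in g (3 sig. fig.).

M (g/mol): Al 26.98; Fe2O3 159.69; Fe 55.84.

n(Al) = 311.0 / 26.98 = 11.53 mol
n(Fe2O3) = 1310 / 159.69 = 8.203 mol
n/ν for Al = 11.53/2 = 5.765
n/ν for Fe2O3 = 8.203/1 = 8.203
Smallest n/ν is Al → limiting reagent.
n(Fe) = (2/2) × 11.53 = 11.53 mol
mass = 11.53 × 55.84 = 643.8 g

644 g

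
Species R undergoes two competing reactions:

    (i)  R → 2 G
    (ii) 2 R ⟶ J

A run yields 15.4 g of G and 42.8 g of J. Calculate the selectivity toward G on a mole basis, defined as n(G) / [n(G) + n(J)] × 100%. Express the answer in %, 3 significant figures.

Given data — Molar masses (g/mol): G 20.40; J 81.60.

n(G) = 15.4 / 20.40 = 0.7549 mol
n(J) = 42.8 / 81.60 = 0.5245 mol
selectivity = 0.7549/(0.7549+0.5245) × 100 = 59.00 %

59.0 %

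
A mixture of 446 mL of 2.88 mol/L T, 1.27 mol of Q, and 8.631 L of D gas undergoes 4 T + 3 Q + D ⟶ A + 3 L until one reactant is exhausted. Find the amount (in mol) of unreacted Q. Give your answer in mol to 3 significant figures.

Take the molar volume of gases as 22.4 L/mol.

0.307 mol

n(T) = 2.88 × 446.0/1000 = 1.284 mol
n(Q) = 1.270 mol
n(D) = 8.631 / 22.4 = 0.3853 mol
n/ν for T = 1.284/4 = 0.3210
n/ν for Q = 1.270/3 = 0.4233
n/ν for D = 0.3853/1 = 0.3853
Smallest n/ν is T → limiting reagent.
Q consumed = (3/4) × 1.284 = 0.9630 mol
Q remaining = 1.270 − 0.9630 = 0.3070 mol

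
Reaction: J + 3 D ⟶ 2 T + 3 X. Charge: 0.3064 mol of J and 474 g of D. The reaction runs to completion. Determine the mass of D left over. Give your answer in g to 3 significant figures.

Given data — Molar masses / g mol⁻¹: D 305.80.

193 g

n(J) = 0.3064 mol
n(D) = 474.0 / 305.80 = 1.550 mol
n/ν for J = 0.3064/1 = 0.3064
n/ν for D = 1.550/3 = 0.5167
Smallest n/ν is J → limiting reagent.
D consumed = (3/1) × 0.3064 = 0.9192 mol
D remaining = 1.550 − 0.9192 = 0.6308 mol
mass = 0.6308 × 305.80 = 192.9 g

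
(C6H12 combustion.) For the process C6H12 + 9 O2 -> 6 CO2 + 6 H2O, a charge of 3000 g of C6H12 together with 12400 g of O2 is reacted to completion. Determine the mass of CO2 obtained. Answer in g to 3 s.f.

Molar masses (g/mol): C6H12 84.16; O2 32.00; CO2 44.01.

9410 g

n(C6H12) = 3000 / 84.16 = 35.65 mol
n(O2) = 12400 / 32.00 = 387.5 mol
n/ν for C6H12 = 35.65/1 = 35.65
n/ν for O2 = 387.5/9 = 43.06
Smallest n/ν is C6H12 → limiting reagent.
n(CO2) = (6/1) × 35.65 = 213.9 mol
mass = 213.9 × 44.01 = 9414 g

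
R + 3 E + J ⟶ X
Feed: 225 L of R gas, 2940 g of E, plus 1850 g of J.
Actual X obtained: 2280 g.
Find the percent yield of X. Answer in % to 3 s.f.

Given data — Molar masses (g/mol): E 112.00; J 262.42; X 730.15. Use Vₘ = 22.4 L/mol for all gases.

44.3 %

n(R) = 225.0 / 22.4 = 10.04 mol
n(E) = 2940 / 112.00 = 26.25 mol
n(J) = 1850 / 262.42 = 7.050 mol
n/ν for R = 10.04/1 = 10.04
n/ν for E = 26.25/3 = 8.750
n/ν for J = 7.050/1 = 7.050
Smallest n/ν is J → limiting reagent.
theoretical n(X) = (1/1) × 7.050 = 7.050 mol → 5148 g
% yield = 2280 / 5148 × 100 = 44.29 %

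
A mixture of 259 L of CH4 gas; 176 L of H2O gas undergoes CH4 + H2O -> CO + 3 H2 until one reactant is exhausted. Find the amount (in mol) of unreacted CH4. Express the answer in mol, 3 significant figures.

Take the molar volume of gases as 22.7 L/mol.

3.66 mol

n(CH4) = 259.0 / 22.7 = 11.41 mol
n(H2O) = 176.0 / 22.7 = 7.753 mol
n/ν → CH4: 11.41, H2O: 7.753; H2O is limiting.
CH4 consumed = (1/1) × 7.753 = 7.753 mol
CH4 remaining = 11.41 − 7.753 = 3.657 mol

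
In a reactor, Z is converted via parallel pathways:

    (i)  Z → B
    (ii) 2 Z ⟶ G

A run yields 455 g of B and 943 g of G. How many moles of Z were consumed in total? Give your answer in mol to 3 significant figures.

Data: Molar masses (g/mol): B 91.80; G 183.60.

15.2 mol

n(B) = 455 / 91.80 = 4.956 mol
n(G) = 943 / 183.60 = 5.136 mol
n(Z) via (i) = (1/1)×4.956 = 4.956 mol
n(Z) via (ii) = (2/1)×5.136 = 10.27 mol
total n(Z) = 4.956 + 10.27 = 15.23 mol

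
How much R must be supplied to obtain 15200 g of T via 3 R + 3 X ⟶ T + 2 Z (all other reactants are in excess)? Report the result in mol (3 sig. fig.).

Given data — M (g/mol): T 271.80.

n(T) = 15200 / 271.80 = 55.92 mol
n(R) = (3/1) × 55.92 = 167.8 mol

168 mol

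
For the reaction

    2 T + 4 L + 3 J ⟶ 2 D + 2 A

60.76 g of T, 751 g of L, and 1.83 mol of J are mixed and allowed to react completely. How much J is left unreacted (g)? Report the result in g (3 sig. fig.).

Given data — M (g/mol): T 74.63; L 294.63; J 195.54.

n(T) = 60.76 / 74.63 = 0.8141 mol
n(L) = 751.0 / 294.63 = 2.549 mol
n(J) = 1.830 mol
n/ν → T: 0.4071, L: 0.6373, J: 0.6100; T is limiting.
J consumed = (3/2) × 0.8141 = 1.221 mol
J remaining = 1.830 − 1.221 = 0.6090 mol
mass = 0.6090 × 195.54 = 119.1 g

119 g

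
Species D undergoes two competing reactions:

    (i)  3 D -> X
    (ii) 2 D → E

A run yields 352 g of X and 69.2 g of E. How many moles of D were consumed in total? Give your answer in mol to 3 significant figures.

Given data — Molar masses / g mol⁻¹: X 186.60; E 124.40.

n(X) = 352 / 186.60 = 1.886 mol
n(E) = 69.2 / 124.40 = 0.5563 mol
n(D) via (i) = (3/1)×1.886 = 5.658 mol
n(D) via (ii) = (2/1)×0.5563 = 1.113 mol
total n(D) = 5.658 + 1.113 = 6.771 mol

6.77 mol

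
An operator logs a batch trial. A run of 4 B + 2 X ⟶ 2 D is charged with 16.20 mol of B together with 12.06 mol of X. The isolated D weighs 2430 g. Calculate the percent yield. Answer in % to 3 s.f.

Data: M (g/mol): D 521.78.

57.5 %

n(B) = 16.20 mol
n(X) = 12.06 mol
n/ν for B = 16.20/4 = 4.050
n/ν for X = 12.06/2 = 6.030
Smallest n/ν is B → limiting reagent.
theoretical n(D) = (2/4) × 16.20 = 8.100 mol → 4226 g
% yield = 2430 / 4226 × 100 = 57.50 %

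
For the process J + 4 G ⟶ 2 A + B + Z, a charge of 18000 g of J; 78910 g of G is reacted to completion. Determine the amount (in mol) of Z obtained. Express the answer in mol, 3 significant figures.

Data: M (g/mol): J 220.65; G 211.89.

81.6 mol

n(J) = 18000 / 220.65 = 81.58 mol
n(G) = 78910 / 211.89 = 372.4 mol
n/ν for J = 81.58/1 = 81.58
n/ν for G = 372.4/4 = 93.10
Smallest n/ν is J → limiting reagent.
n(Z) = (1/1) × 81.58 = 81.58 mol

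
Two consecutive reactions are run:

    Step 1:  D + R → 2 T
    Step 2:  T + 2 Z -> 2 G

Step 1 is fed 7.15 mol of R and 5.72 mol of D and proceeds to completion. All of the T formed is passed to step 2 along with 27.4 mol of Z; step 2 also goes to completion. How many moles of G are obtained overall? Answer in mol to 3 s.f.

22.9 mol

Step 1:
n(R) = 7.150 mol
n(D) = 5.720 mol
n/ν for R = 7.150/1 = 7.150
n/ν for D = 5.720/1 = 5.720
Smallest n/ν is D → limiting reagent.
n(T) produced = (2/1) × 5.720 = 11.44 mol
Step 2:
n(T) available = 11.44 mol
n(Z) = 27.40 mol
n/ν for T = 11.44/1 = 11.44
n/ν for Z = 27.40/2 = 13.70
Smallest n/ν is T → limiting reagent.
n(G) = (2/1) × 11.44 = 22.88 mol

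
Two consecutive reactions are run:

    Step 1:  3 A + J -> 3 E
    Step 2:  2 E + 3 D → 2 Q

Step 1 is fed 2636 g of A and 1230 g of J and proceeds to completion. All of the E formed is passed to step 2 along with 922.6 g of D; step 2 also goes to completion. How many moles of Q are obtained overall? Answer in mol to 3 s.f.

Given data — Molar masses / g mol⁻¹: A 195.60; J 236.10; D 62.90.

9.78 mol

Step 1:
n(A) = 2636 / 195.60 = 13.48 mol
n(J) = 1230 / 236.10 = 5.210 mol
n/ν for A = 13.48/3 = 4.493
n/ν for J = 5.210/1 = 5.210
Smallest n/ν is A → limiting reagent.
n(E) produced = (3/3) × 13.48 = 13.48 mol
Step 2:
n(E) available = 13.48 mol
n(D) = 922.6 / 62.90 = 14.67 mol
n/ν for E = 13.48/2 = 6.740
n/ν for D = 14.67/3 = 4.890
Smallest n/ν is D → limiting reagent.
n(Q) = (2/3) × 14.67 = 9.780 mol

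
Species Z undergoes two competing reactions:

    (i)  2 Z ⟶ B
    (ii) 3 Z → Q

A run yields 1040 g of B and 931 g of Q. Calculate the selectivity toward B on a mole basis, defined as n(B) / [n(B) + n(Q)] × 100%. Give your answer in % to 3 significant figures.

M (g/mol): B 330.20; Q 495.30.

n(B) = 1040 / 330.20 = 3.150 mol
n(Q) = 931 / 495.30 = 1.880 mol
selectivity = 3.150/(3.150+1.880) × 100 = 62.62 %

62.6 %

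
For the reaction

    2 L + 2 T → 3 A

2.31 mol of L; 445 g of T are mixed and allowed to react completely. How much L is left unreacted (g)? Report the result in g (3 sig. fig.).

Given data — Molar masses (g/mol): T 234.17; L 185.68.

76.1 g

n(L) = 2.310 mol
n(T) = 445.0 / 234.17 = 1.900 mol
n/ν for L = 2.310/2 = 1.155
n/ν for T = 1.900/2 = 0.9500
Smallest n/ν is T → limiting reagent.
L consumed = (2/2) × 1.900 = 1.900 mol
L remaining = 2.310 − 1.900 = 0.4100 mol
mass = 0.4100 × 185.68 = 76.13 g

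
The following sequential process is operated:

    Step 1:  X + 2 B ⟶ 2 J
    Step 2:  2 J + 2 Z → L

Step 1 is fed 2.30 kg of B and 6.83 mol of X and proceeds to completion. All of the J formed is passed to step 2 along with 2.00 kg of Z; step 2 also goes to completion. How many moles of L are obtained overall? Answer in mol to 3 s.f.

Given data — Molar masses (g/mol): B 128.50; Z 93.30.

Step 1:
n(B) = 2.300×1000 / 128.50 = 17.90 mol
n(X) = 6.830 mol
n/ν for B = 17.90/2 = 8.950
n/ν for X = 6.830/1 = 6.830
Smallest n/ν is X → limiting reagent.
n(J) produced = (2/1) × 6.830 = 13.66 mol
Step 2:
n(J) available = 13.66 mol
n(Z) = 2.000×1000 / 93.30 = 21.44 mol
n/ν for J = 13.66/2 = 6.830
n/ν for Z = 21.44/2 = 10.72
Smallest n/ν is J → limiting reagent.
n(L) = (1/2) × 13.66 = 6.830 mol

6.83 mol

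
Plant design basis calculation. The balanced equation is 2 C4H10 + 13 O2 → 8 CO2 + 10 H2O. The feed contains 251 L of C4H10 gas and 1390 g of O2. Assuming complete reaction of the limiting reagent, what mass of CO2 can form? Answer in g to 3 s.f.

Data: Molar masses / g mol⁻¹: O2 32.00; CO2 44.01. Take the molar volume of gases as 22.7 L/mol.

1180 g

n(C4H10) = 251.0 / 22.7 = 11.06 mol
n(O2) = 1390 / 32.00 = 43.44 mol
n/ν for C4H10 = 11.06/2 = 5.530
n/ν for O2 = 43.44/13 = 3.342
Smallest n/ν is O2 → limiting reagent.
n(CO2) = (8/13) × 43.44 = 26.73 mol
mass = 26.73 × 44.01 = 1176 g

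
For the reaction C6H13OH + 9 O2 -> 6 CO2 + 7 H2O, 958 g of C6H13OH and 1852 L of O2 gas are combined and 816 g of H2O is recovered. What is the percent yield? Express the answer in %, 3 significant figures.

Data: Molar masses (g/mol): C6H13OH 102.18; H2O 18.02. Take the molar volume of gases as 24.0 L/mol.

n(C6H13OH) = 958.0 / 102.18 = 9.376 mol
n(O2) = 1852 / 24.0 = 77.17 mol
n/ν for C6H13OH = 9.376/1 = 9.376
n/ν for O2 = 77.17/9 = 8.574
Smallest n/ν is O2 → limiting reagent.
theoretical n(H2O) = (7/9) × 77.17 = 60.02 mol → 1082 g
% yield = 816 / 1082 × 100 = 75.42 %

75.4 %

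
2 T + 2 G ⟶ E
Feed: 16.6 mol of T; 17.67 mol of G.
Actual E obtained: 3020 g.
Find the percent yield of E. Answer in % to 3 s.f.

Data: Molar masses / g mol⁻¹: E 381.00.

n(T) = 16.60 mol
n(G) = 17.67 mol
n/ν → T: 8.300, G: 8.835; T is limiting.
theoretical n(E) = (1/2) × 16.60 = 8.300 mol → 3162 g
% yield = 3020 / 3162 × 100 = 95.51 %

95.5 %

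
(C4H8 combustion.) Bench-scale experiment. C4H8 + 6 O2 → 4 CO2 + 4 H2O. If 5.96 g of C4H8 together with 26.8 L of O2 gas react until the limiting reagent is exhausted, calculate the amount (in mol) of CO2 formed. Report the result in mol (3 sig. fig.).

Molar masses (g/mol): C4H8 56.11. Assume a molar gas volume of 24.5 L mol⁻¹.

0.425 mol

n(C4H8) = 5.960 / 56.11 = 0.1062 mol
n(O2) = 26.80 / 24.5 = 1.094 mol
n/ν for C4H8 = 0.1062/1 = 0.1062
n/ν for O2 = 1.094/6 = 0.1823
Smallest n/ν is C4H8 → limiting reagent.
n(CO2) = (4/1) × 0.1062 = 0.4248 mol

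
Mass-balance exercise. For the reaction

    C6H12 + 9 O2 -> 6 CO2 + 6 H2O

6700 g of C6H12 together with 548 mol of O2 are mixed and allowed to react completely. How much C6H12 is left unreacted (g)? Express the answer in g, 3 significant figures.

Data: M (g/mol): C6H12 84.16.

1580 g

n(C6H12) = 6700 / 84.16 = 79.61 mol
n(O2) = 548.0 mol
n/ν for C6H12 = 79.61/1 = 79.61
n/ν for O2 = 548.0/9 = 60.89
Smallest n/ν is O2 → limiting reagent.
C6H12 consumed = (1/9) × 548.0 = 60.89 mol
C6H12 remaining = 79.61 − 60.89 = 18.72 mol
mass = 18.72 × 84.16 = 1575 g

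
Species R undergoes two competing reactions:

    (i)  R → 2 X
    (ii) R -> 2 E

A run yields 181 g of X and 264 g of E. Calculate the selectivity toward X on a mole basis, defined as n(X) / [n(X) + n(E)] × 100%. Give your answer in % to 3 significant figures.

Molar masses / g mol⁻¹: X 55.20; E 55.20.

n(X) = 181 / 55.20 = 3.279 mol
n(E) = 264 / 55.20 = 4.783 mol
selectivity = 3.279/(3.279+4.783) × 100 = 40.67 %

40.7 %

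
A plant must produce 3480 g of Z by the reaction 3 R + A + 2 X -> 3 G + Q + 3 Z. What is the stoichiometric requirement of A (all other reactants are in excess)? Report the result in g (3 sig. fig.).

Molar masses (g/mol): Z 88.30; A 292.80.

n(Z) = 3480 / 88.30 = 39.41 mol
n(A) = (1/3) × 39.41 = 13.14 mol
mass = 13.14 × 292.80 = 3847 g

3850 g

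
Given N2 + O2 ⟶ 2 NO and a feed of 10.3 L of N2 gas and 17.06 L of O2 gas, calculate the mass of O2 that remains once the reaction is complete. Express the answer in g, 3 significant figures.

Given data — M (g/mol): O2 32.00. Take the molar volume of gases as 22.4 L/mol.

9.66 g

n(N2) = 10.30 / 22.4 = 0.4598 mol
n(O2) = 17.06 / 22.4 = 0.7616 mol
n/ν for N2 = 0.4598/1 = 0.4598
n/ν for O2 = 0.7616/1 = 0.7616
Smallest n/ν is N2 → limiting reagent.
O2 consumed = (1/1) × 0.4598 = 0.4598 mol
O2 remaining = 0.7616 − 0.4598 = 0.3018 mol
mass = 0.3018 × 32.00 = 9.658 g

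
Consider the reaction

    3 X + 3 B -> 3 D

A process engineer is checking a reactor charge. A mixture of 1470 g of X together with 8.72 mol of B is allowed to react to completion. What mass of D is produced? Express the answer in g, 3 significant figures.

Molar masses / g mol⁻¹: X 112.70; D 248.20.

n(X) = 1470 / 112.70 = 13.04 mol
n(B) = 8.720 mol
n/ν for X = 13.04/3 = 4.347
n/ν for B = 8.720/3 = 2.907
Smallest n/ν is B → limiting reagent.
n(D) = (3/3) × 8.720 = 8.720 mol
mass = 8.720 × 248.20 = 2164 g

2160 g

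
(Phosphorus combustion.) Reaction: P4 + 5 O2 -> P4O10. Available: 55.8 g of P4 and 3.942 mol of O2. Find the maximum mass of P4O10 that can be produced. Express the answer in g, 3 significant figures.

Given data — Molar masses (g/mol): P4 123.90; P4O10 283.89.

128 g

n(P4) = 55.80 / 123.90 = 0.4504 mol
n(O2) = 3.942 mol
n/ν for P4 = 0.4504/1 = 0.4504
n/ν for O2 = 3.942/5 = 0.7884
Smallest n/ν is P4 → limiting reagent.
n(P4O10) = (1/1) × 0.4504 = 0.4504 mol
mass = 0.4504 × 283.89 = 127.9 g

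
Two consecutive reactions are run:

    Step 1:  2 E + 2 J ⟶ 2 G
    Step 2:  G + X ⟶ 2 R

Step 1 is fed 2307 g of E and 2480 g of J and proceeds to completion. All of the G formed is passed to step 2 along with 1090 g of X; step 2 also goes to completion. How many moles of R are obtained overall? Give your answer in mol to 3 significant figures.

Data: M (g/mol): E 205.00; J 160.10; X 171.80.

Step 1:
n(E) = 2307 / 205.00 = 11.25 mol
n(J) = 2480 / 160.10 = 15.49 mol
n/ν for E = 11.25/2 = 5.625
n/ν for J = 15.49/2 = 7.745
Smallest n/ν is E → limiting reagent.
n(G) produced = (2/2) × 11.25 = 11.25 mol
Step 2:
n(G) available = 11.25 mol
n(X) = 1090 / 171.80 = 6.345 mol
n/ν for G = 11.25/1 = 11.25
n/ν for X = 6.345/1 = 6.345
Smallest n/ν is X → limiting reagent.
n(R) = (2/1) × 6.345 = 12.69 mol

12.7 mol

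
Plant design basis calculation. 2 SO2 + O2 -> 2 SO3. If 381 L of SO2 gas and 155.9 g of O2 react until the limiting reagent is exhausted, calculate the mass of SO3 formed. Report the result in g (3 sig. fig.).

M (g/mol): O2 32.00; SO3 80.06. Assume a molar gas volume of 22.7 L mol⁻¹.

n(SO2) = 381.0 / 22.7 = 16.78 mol
n(O2) = 155.9 / 32.00 = 4.872 mol
n/ν for SO2 = 16.78/2 = 8.390
n/ν for O2 = 4.872/1 = 4.872
Smallest n/ν is O2 → limiting reagent.
n(SO3) = (2/1) × 4.872 = 9.744 mol
mass = 9.744 × 80.06 = 780.1 g

780 g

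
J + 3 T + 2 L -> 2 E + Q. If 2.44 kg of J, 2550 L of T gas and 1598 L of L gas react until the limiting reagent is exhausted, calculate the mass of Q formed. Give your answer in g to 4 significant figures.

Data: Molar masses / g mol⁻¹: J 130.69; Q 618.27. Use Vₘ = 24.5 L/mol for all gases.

11540 g

n(J) = 2.440×1000 / 130.69 = 18.67 mol
n(T) = 2550 / 24.5 = 104.1 mol
n(L) = 1598 / 24.5 = 65.22 mol
n/ν → J: 18.67, T: 34.70, L: 32.61; J is limiting.
n(Q) = (1/1) × 18.67 = 18.67 mol
mass = 18.67 × 618.27 = 11540 g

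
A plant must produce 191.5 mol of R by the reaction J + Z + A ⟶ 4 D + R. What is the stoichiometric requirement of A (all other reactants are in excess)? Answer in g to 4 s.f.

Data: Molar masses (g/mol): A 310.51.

59460 g

n(R) = 191.5 mol
n(A) = (1/1) × 191.5 = 191.5 mol
mass = 191.5 × 310.51 = 59460 g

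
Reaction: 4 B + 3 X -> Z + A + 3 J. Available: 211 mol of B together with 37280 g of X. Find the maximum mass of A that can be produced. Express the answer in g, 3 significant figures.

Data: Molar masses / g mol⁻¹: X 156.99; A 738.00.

n(B) = 211.0 mol
n(X) = 37280 / 156.99 = 237.5 mol
n/ν for B = 211.0/4 = 52.75
n/ν for X = 237.5/3 = 79.17
Smallest n/ν is B → limiting reagent.
n(A) = (1/4) × 211.0 = 52.75 mol
mass = 52.75 × 738.00 = 38930 g

38900 g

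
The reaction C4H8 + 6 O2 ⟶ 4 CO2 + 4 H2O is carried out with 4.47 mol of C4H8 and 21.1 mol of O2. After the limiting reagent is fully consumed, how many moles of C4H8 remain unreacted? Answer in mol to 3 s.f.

0.953 mol

n(C4H8) = 4.470 mol
n(O2) = 21.10 mol
n/ν → C4H8: 4.470, O2: 3.517; O2 is limiting.
C4H8 consumed = (1/6) × 21.10 = 3.517 mol
C4H8 remaining = 4.470 − 3.517 = 0.9530 mol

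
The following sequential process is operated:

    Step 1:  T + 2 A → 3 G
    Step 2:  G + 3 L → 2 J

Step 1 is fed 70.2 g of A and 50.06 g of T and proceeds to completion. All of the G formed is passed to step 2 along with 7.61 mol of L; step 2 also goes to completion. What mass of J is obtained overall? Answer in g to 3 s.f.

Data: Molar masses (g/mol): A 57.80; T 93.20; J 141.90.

457 g

Step 1:
n(A) = 70.20 / 57.80 = 1.215 mol
n(T) = 50.06 / 93.20 = 0.5371 mol
n/ν → A: 0.6075, T: 0.5371; T is limiting.
n(G) produced = (3/1) × 0.5371 = 1.611 mol
Step 2:
n(G) available = 1.611 mol
n(L) = 7.610 mol
n/ν → G: 1.611, L: 2.537; G is limiting.
n(J) = (2/1) × 1.611 = 3.222 mol
mass = 3.222 × 141.90 = 457.2 g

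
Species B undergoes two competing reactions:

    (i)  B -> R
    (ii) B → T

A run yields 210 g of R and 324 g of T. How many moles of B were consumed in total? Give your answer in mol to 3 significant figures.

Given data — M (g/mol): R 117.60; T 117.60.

n(R) = 210 / 117.60 = 1.786 mol
n(T) = 324 / 117.60 = 2.755 mol
n(B) via (i) = (1/1)×1.786 = 1.786 mol
n(B) via (ii) = (1/1)×2.755 = 2.755 mol
total n(B) = 1.786 + 2.755 = 4.541 mol

4.54 mol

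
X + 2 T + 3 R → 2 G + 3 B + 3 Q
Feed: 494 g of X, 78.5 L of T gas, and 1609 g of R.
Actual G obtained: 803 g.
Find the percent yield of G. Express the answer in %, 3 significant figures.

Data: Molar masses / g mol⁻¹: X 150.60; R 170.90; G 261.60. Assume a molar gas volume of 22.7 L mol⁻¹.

88.8 %

n(X) = 494.0 / 150.60 = 3.280 mol
n(T) = 78.50 / 22.7 = 3.458 mol
n(R) = 1609 / 170.90 = 9.415 mol
n/ν for X = 3.280/1 = 3.280
n/ν for T = 3.458/2 = 1.729
n/ν for R = 9.415/3 = 3.138
Smallest n/ν is T → limiting reagent.
theoretical n(G) = (2/2) × 3.458 = 3.458 mol → 904.6 g
% yield = 803 / 904.6 × 100 = 88.77 %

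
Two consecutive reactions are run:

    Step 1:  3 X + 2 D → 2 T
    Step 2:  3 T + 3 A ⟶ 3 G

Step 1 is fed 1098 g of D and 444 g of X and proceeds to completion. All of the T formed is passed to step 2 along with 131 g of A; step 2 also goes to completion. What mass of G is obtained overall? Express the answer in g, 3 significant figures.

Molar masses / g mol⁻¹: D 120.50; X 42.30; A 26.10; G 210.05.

1050 g

Step 1:
n(D) = 1098 / 120.50 = 9.112 mol
n(X) = 444.0 / 42.30 = 10.50 mol
n/ν for D = 9.112/2 = 4.556
n/ν for X = 10.50/3 = 3.500
Smallest n/ν is X → limiting reagent.
n(T) produced = (2/3) × 10.50 = 7.000 mol
Step 2:
n(T) available = 7.000 mol
n(A) = 131.0 / 26.10 = 5.019 mol
n/ν for T = 7.000/3 = 2.333
n/ν for A = 5.019/3 = 1.673
Smallest n/ν is A → limiting reagent.
n(G) = (3/3) × 5.019 = 5.019 mol
mass = 5.019 × 210.05 = 1054 g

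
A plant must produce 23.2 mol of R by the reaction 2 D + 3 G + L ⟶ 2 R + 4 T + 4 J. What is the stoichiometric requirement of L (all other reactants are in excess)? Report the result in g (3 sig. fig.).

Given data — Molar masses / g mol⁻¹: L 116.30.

n(R) = 23.20 mol
n(L) = (1/2) × 23.20 = 11.60 mol
mass = 11.60 × 116.30 = 1349 g

1350 g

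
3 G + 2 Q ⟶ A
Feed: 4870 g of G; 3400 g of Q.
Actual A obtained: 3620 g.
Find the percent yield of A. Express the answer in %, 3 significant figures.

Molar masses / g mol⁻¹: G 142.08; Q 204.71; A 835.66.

52.2 %

n(G) = 4870 / 142.08 = 34.28 mol
n(Q) = 3400 / 204.71 = 16.61 mol
n/ν for G = 34.28/3 = 11.43
n/ν for Q = 16.61/2 = 8.305
Smallest n/ν is Q → limiting reagent.
theoretical n(A) = (1/2) × 16.61 = 8.305 mol → 6940 g
% yield = 3620 / 6940 × 100 = 52.16 %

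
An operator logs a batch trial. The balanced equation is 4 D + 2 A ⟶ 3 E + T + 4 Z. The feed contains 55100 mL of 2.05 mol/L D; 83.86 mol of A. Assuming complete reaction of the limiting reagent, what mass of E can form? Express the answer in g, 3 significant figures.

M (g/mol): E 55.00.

n(D) = 2.05 × 55100/1000 = 113.0 mol
n(A) = 83.86 mol
n/ν for D = 113.0/4 = 28.25
n/ν for A = 83.86/2 = 41.93
Smallest n/ν is D → limiting reagent.
n(E) = (3/4) × 113.0 = 84.75 mol
mass = 84.75 × 55.00 = 4661 g

4660 g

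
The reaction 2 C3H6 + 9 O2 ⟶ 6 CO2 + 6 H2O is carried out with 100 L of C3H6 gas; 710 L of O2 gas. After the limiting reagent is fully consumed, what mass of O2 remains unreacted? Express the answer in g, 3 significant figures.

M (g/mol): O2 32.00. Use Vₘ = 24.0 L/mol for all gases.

347 g

n(C3H6) = 100.0 / 24.0 = 4.167 mol
n(O2) = 710.0 / 24.0 = 29.58 mol
n/ν for C3H6 = 4.167/2 = 2.084
n/ν for O2 = 29.58/9 = 3.287
Smallest n/ν is C3H6 → limiting reagent.
O2 consumed = (9/2) × 4.167 = 18.75 mol
O2 remaining = 29.58 − 18.75 = 10.83 mol
mass = 10.83 × 32.00 = 346.6 g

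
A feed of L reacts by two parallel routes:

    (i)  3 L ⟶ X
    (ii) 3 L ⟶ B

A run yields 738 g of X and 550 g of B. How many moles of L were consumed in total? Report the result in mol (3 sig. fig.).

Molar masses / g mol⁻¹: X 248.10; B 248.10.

n(X) = 738 / 248.10 = 2.975 mol
n(B) = 550 / 248.10 = 2.217 mol
n(L) via (i) = (3/1)×2.975 = 8.925 mol
n(L) via (ii) = (3/1)×2.217 = 6.651 mol
total n(L) = 8.925 + 6.651 = 15.58 mol

15.6 mol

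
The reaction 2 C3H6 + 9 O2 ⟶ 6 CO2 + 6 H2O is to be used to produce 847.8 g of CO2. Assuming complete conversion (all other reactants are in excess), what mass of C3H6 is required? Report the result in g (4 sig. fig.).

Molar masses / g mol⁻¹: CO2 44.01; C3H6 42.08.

n(CO2) = 847.8 / 44.01 = 19.26 mol
n(C3H6) = (2/6) × 19.26 = 6.420 mol
mass = 6.420 × 42.08 = 270.2 g

270.2 g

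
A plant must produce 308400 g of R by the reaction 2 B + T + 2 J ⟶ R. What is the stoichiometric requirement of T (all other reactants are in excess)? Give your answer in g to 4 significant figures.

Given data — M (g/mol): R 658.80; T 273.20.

127900 g

n(R) = 308400 / 658.80 = 468.1 mol
n(T) = (1/1) × 468.1 = 468.1 mol
mass = 468.1 × 273.20 = 127900 g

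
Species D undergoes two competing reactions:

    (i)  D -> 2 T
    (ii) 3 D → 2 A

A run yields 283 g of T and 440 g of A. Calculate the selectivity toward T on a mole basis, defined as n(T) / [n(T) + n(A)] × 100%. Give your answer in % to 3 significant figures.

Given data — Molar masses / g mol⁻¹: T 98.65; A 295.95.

65.9 %

n(T) = 283 / 98.65 = 2.869 mol
n(A) = 440 / 295.95 = 1.487 mol
selectivity = 2.869/(2.869+1.487) × 100 = 65.86 %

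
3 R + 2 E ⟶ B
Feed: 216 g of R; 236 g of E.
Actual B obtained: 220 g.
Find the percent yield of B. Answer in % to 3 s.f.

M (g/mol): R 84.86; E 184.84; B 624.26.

55.2 %

n(R) = 216.0 / 84.86 = 2.545 mol
n(E) = 236.0 / 184.84 = 1.277 mol
n/ν for R = 2.545/3 = 0.8483
n/ν for E = 1.277/2 = 0.6385
Smallest n/ν is E → limiting reagent.
theoretical n(B) = (1/2) × 1.277 = 0.6385 mol → 398.6 g
% yield = 220 / 398.6 × 100 = 55.19 %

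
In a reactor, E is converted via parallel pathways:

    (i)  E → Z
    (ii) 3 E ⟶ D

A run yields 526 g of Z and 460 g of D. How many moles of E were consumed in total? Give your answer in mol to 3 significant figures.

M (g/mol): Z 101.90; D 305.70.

n(Z) = 526 / 101.90 = 5.162 mol
n(D) = 460 / 305.70 = 1.505 mol
n(E) via (i) = (1/1)×5.162 = 5.162 mol
n(E) via (ii) = (3/1)×1.505 = 4.515 mol
total n(E) = 5.162 + 4.515 = 9.677 mol

9.68 mol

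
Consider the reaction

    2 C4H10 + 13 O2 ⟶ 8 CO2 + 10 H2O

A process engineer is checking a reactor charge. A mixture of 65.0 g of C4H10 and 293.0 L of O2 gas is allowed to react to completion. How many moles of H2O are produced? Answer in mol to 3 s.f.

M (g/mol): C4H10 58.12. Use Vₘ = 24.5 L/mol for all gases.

5.59 mol

n(C4H10) = 65.00 / 58.12 = 1.118 mol
n(O2) = 293.0 / 24.5 = 11.96 mol
n/ν for C4H10 = 1.118/2 = 0.5590
n/ν for O2 = 11.96/13 = 0.9200
Smallest n/ν is C4H10 → limiting reagent.
n(H2O) = (10/2) × 1.118 = 5.590 mol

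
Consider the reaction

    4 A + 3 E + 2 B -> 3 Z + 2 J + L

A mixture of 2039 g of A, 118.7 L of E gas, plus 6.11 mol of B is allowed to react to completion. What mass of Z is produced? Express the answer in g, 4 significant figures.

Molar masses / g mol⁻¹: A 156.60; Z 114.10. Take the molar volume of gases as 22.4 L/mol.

n(A) = 2039 / 156.60 = 13.02 mol
n(E) = 118.7 / 22.4 = 5.299 mol
n(B) = 6.110 mol
n/ν for A = 13.02/4 = 3.255
n/ν for E = 5.299/3 = 1.766
n/ν for B = 6.110/2 = 3.055
Smallest n/ν is E → limiting reagent.
n(Z) = (3/3) × 5.299 = 5.299 mol
mass = 5.299 × 114.10 = 604.6 g

604.6 g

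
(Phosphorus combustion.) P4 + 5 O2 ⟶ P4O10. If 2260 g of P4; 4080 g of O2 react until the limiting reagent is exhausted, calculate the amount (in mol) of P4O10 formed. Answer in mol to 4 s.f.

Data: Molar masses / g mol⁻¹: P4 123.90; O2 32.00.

18.24 mol

n(P4) = 2260 / 123.90 = 18.24 mol
n(O2) = 4080 / 32.00 = 127.5 mol
n/ν → P4: 18.24, O2: 25.50; P4 is limiting.
n(P4O10) = (1/1) × 18.24 = 18.24 mol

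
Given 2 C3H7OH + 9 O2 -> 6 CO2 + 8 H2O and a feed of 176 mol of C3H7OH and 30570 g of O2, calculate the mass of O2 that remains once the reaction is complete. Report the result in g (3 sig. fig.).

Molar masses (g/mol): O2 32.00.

n(C3H7OH) = 176.0 mol
n(O2) = 30570 / 32.00 = 955.3 mol
n/ν → C3H7OH: 88.00, O2: 106.1; C3H7OH is limiting.
O2 consumed = (9/2) × 176.0 = 792.0 mol
O2 remaining = 955.3 − 792.0 = 163.3 mol
mass = 163.3 × 32.00 = 5226 g

5230 g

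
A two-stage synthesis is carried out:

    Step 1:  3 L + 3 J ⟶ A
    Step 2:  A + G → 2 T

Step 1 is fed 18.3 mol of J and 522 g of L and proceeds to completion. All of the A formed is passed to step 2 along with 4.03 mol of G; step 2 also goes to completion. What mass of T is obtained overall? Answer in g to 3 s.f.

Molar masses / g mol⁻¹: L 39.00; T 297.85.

2400 g

Step 1:
n(J) = 18.30 mol
n(L) = 522.0 / 39.00 = 13.38 mol
n/ν → J: 6.100, L: 4.460; L is limiting.
n(A) produced = (1/3) × 13.38 = 4.460 mol
Step 2:
n(A) available = 4.460 mol
n(G) = 4.030 mol
n/ν → A: 4.460, G: 4.030; G is limiting.
n(T) = (2/1) × 4.030 = 8.060 mol
mass = 8.060 × 297.85 = 2401 g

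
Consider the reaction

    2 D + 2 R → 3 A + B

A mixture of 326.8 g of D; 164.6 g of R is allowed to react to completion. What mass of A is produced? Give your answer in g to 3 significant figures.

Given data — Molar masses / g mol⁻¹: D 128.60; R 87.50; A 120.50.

n(D) = 326.8 / 128.60 = 2.541 mol
n(R) = 164.6 / 87.50 = 1.881 mol
n/ν → D: 1.271, R: 0.9405; R is limiting.
n(A) = (3/2) × 1.881 = 2.822 mol
mass = 2.822 × 120.50 = 340.1 g

340 g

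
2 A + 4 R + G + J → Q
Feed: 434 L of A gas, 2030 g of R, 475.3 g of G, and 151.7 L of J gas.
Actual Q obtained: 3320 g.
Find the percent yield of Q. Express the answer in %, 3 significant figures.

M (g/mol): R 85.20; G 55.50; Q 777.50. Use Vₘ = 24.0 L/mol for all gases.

71.7 %

n(A) = 434.0 / 24.0 = 18.08 mol
n(R) = 2030 / 85.20 = 23.83 mol
n(G) = 475.3 / 55.50 = 8.564 mol
n(J) = 151.7 / 24.0 = 6.321 mol
n/ν → A: 9.040, R: 5.958, G: 8.564, J: 6.321; R is limiting.
theoretical n(Q) = (1/4) × 23.83 = 5.958 mol → 4632 g
% yield = 3320 / 4632 × 100 = 71.68 %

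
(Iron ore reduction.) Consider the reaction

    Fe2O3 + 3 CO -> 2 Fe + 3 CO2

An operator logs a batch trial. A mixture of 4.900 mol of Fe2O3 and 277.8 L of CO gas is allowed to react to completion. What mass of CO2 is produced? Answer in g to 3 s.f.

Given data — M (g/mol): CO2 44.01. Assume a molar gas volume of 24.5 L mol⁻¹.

n(Fe2O3) = 4.900 mol
n(CO) = 277.8 / 24.5 = 11.34 mol
n/ν for Fe2O3 = 4.900/1 = 4.900
n/ν for CO = 11.34/3 = 3.780
Smallest n/ν is CO → limiting reagent.
n(CO2) = (3/3) × 11.34 = 11.34 mol
mass = 11.34 × 44.01 = 499.1 g

499 g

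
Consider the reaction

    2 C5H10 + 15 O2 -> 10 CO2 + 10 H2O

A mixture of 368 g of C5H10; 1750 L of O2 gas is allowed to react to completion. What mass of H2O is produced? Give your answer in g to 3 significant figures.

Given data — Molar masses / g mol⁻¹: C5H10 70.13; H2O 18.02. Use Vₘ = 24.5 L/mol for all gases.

n(C5H10) = 368.0 / 70.13 = 5.247 mol
n(O2) = 1750 / 24.5 = 71.43 mol
n/ν for C5H10 = 5.247/2 = 2.624
n/ν for O2 = 71.43/15 = 4.762
Smallest n/ν is C5H10 → limiting reagent.
n(H2O) = (10/2) × 5.247 = 26.24 mol
mass = 26.24 × 18.02 = 472.8 g

473 g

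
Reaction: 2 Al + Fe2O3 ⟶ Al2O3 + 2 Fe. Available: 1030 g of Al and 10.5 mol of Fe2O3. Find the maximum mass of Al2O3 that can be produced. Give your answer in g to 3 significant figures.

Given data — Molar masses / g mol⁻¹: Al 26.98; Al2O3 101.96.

n(Al) = 1030 / 26.98 = 38.18 mol
n(Fe2O3) = 10.50 mol
n/ν → Al: 19.09, Fe2O3: 10.50; Fe2O3 is limiting.
n(Al2O3) = (1/1) × 10.50 = 10.50 mol
mass = 10.50 × 101.96 = 1071 g

1070 g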